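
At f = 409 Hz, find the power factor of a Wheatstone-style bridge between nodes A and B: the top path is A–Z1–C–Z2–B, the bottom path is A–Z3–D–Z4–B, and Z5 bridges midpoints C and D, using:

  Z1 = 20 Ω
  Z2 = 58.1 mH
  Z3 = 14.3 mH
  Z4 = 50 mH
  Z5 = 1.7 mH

Step 1 — Angular frequency: ω = 2π·f = 2π·409 = 2570 rad/s.
Step 2 — Component impedances:
  Z1: Z = R = 20 Ω
  Z2: Z = jωL = j·2570·0.0581 = 0 + j149.3 Ω
  Z3: Z = jωL = j·2570·0.0143 = 0 + j36.75 Ω
  Z4: Z = jωL = j·2570·0.05 = 0 + j128.5 Ω
  Z5: Z = jωL = j·2570·0.0017 = 0 + j4.369 Ω
Step 3 — Bridge requires nodal analysis (the Z5 bridge couples midpoints C and D, so the two paths cannot be reduced to a simple series/parallel combination). Setting node B to ground and injecting 1 A at node A, the 3-node admittance system at A, C, D solves to V_A = Z_AB = 14.39 + j77.18 Ω = 78.52∠79.4° Ω.
Step 4 — Power factor: PF = cos(φ) = Re(Z)/|Z| = 14.39/78.52 = 0.1833.
Step 5 — Type: Im(Z) = 77.18 ⇒ lagging (phase φ = 79.4°).

PF = 0.1833 (lagging, φ = 79.4°)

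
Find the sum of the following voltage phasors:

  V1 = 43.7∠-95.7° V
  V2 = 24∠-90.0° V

Step 1 — Convert each phasor to rectangular form:
  V1 = 43.7·(cos(-95.7°) + j·sin(-95.7°)) = -4.34 - j43.48 V
  V2 = 24·(cos(-90.0°) + j·sin(-90.0°)) = 0 - j24 V
Step 2 — Sum components: V_total = -4.34 - j67.48 V.
Step 3 — Convert to polar: |V_total| = 67.62 V, ∠V_total = -93.7°.

V_total = 67.62∠-93.7° V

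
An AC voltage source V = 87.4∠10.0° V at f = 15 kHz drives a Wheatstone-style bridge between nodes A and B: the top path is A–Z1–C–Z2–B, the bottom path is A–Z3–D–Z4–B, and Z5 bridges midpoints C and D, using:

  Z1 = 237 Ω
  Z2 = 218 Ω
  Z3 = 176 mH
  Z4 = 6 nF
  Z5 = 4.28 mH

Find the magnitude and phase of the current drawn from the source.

Step 1 — Angular frequency: ω = 2π·f = 2π·1.5e+04 = 9.425e+04 rad/s.
Step 2 — Component impedances:
  Z1: Z = R = 237 Ω
  Z2: Z = R = 218 Ω
  Z3: Z = jωL = j·9.425e+04·0.176 = 0 + j1.659e+04 Ω
  Z4: Z = 1/(jωC) = -j/(ω·C) = 0 - j1768 Ω
  Z5: Z = jωL = j·9.425e+04·0.00428 = 0 + j403.4 Ω
Step 3 — Bridge requires nodal analysis (the Z5 bridge couples midpoints C and D, so the two paths cannot be reduced to a simple series/parallel combination). Setting node B to ground and injecting 1 A at node A, the 3-node admittance system at A, C, D solves to V_A = Z_AB = 449.3 - j32.19 Ω = 450.5∠-4.1° Ω.
Step 4 — Source phasor: V = 87.4∠10.0° V = 86.07 + j15.18 V.
Step 5 — Ohm's law: I = V / Z_total = (86.07 + j15.18) / (449.3 - j32.19) = 0.1882 + j0.04725 A.
Step 6 — Convert to polar: |I| = 0.194 A, ∠I = 14.1°.

I = 0.194∠14.1° A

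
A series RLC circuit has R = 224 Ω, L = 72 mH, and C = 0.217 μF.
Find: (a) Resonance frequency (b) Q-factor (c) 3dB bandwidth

Step 1 — Resonance condition Im(Z)=0 gives ω₀ = 1/√(LC).
Step 2 — ω₀ = 1/√(0.072·2.17e-07) = 8000 rad/s.
Step 3 — f₀ = ω₀/(2π) = 1273 Hz.
Step 4 — Series Q: Q = ω₀L/R = 8000·0.072/224 = 2.572.
Step 5 — 3dB bandwidth: Δω = ω₀/Q = 3111 rad/s; BW = Δω/(2π) = 495.1 Hz.

(a) f₀ = 1273 Hz  (b) Q = 2.572  (c) BW = 495.1 Hz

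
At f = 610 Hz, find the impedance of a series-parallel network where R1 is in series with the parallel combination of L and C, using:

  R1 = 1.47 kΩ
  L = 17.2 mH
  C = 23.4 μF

Step 1 — Angular frequency: ω = 2π·f = 2π·610 = 3833 rad/s.
Step 2 — Component impedances:
  R1: Z = R = 1470 Ω
  L: Z = jωL = j·3833·0.0172 = 0 + j65.92 Ω
  C: Z = 1/(jωC) = -j/(ω·C) = 0 - j11.15 Ω
Step 3 — Parallel branch: L || C = 1/(1/L + 1/C) = 0 - j13.42 Ω.
Step 4 — Series with R1: Z_total = R1 + (L || C) = 1470 - j13.42 Ω = 1470∠-0.5° Ω.

Z = 1470 - j13.42 Ω = 1470∠-0.5° Ω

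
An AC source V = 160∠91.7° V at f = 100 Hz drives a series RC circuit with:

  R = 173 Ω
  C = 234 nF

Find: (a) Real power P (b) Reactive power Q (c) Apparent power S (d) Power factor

Step 1 — Angular frequency: ω = 2π·f = 2π·100 = 628.3 rad/s.
Step 2 — Component impedances:
  R: Z = R = 173 Ω
  C: Z = 1/(jωC) = -j/(ω·C) = 0 - j6801 Ω
Step 3 — Series combination: Z_total = R + C = 173 - j6801 Ω = 6804∠-88.5° Ω.
Step 4 — Source phasor: V = 160∠91.7° V = -4.747 + j159.9 V.
Step 5 — Current: I = V / Z = -0.02352 - j9.972e-05 A = 0.02352∠-179.8° A.
Step 6 — Complex power: S = V·I* = 0.09567 - j3.761 VA.
Step 7 — Real power: P = Re(S) = 0.09567 W.
Step 8 — Reactive power: Q = Im(S) = -3.761 VAR.
Step 9 — Apparent power: |S| = 3.763 VA.
Step 10 — Power factor: PF = P/|S| = 0.02543 (leading).

(a) P = 0.09567 W  (b) Q = -3.761 VAR  (c) S = 3.763 VA  (d) PF = 0.02543 (leading)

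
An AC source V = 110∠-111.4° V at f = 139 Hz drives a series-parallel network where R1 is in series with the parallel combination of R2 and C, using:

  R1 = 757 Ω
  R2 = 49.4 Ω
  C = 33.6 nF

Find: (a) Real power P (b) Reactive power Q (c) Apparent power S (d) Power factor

Step 1 — Angular frequency: ω = 2π·f = 2π·139 = 873.4 rad/s.
Step 2 — Component impedances:
  R1: Z = R = 757 Ω
  R2: Z = R = 49.4 Ω
  C: Z = 1/(jωC) = -j/(ω·C) = 0 - j3.408e+04 Ω
Step 3 — Parallel branch: R2 || C = 1/(1/R2 + 1/C) = 49.4 - j0.07161 Ω.
Step 4 — Series with R1: Z_total = R1 + (R2 || C) = 806.4 - j0.07161 Ω = 806.4∠-0.0° Ω.
Step 5 — Source phasor: V = 110∠-111.4° V = -40.14 - j102.4 V.
Step 6 — Current: I = V / Z = -0.04976 - j0.127 A = 0.1364∠-111.4° A.
Step 7 — Complex power: S = V·I* = 15 - j0.001333 VA.
Step 8 — Real power: P = Re(S) = 15 W.
Step 9 — Reactive power: Q = Im(S) = -0.001333 VAR.
Step 10 — Apparent power: |S| = 15 VA.
Step 11 — Power factor: PF = P/|S| = 1 (leading).

(a) P = 15 W  (b) Q = -0.001333 VAR  (c) S = 15 VA  (d) PF = 1 (leading)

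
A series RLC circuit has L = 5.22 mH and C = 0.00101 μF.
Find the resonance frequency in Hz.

Step 1 — Resonance condition Im(Z)=0 gives ω₀ = 1/√(LC).
Step 2 — ω₀ = 1/√(0.00522·1.01e-09) = 4.355e+05 rad/s.
Step 3 — f₀ = ω₀/(2π) = 6.931e+04 Hz.

f₀ = 6.931e+04 Hz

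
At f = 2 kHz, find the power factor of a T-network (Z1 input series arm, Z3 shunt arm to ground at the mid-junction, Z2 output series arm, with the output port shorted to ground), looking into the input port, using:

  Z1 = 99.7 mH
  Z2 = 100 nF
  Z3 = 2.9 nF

Step 1 — Angular frequency: ω = 2π·f = 2π·2000 = 1.257e+04 rad/s.
Step 2 — Component impedances:
  Z1: Z = jωL = j·1.257e+04·0.0997 = 0 + j1253 Ω
  Z2: Z = 1/(jωC) = -j/(ω·C) = 0 - j795.8 Ω
  Z3: Z = 1/(jωC) = -j/(ω·C) = 0 - j2.744e+04 Ω
Step 3 — With the output port shorted to ground, the output series arm Z2 runs from the junction to ground; the shunt arm Z3 also runs from the junction to ground. They appear in parallel: Z3 || Z2 = 0 - j773.3 Ω.
Step 4 — Series with input arm Z1: Z_in = Z1 + (Z3 || Z2) = 0 + j479.5 Ω = 479.5∠90.0° Ω.
Step 5 — Power factor: PF = cos(φ) = Re(Z)/|Z| = 0/479.5 = 0.
Step 6 — Type: Im(Z) = 479.5 ⇒ lagging (phase φ = 90.0°).

PF = 0 (lagging, φ = 90.0°)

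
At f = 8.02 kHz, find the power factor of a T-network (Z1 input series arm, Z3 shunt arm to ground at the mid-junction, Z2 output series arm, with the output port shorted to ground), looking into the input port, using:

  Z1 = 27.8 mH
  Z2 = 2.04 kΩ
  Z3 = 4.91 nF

Step 1 — Angular frequency: ω = 2π·f = 2π·8020 = 5.039e+04 rad/s.
Step 2 — Component impedances:
  Z1: Z = jωL = j·5.039e+04·0.0278 = 0 + j1401 Ω
  Z2: Z = R = 2040 Ω
  Z3: Z = 1/(jωC) = -j/(ω·C) = 0 - j4042 Ω
Step 3 — With the output port shorted to ground, the output series arm Z2 runs from the junction to ground; the shunt arm Z3 also runs from the junction to ground. They appear in parallel: Z3 || Z2 = 1626 - j820.6 Ω.
Step 4 — Series with input arm Z1: Z_in = Z1 + (Z3 || Z2) = 1626 + j580.3 Ω = 1726∠19.6° Ω.
Step 5 — Power factor: PF = cos(φ) = Re(Z)/|Z| = 1625.8/1726.3 = 0.9418.
Step 6 — Type: Im(Z) = 580.3 ⇒ lagging (phase φ = 19.6°).

PF = 0.9418 (lagging, φ = 19.6°)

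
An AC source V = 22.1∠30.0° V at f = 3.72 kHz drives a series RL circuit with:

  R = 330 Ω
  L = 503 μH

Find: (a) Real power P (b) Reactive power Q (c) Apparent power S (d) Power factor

Step 1 — Angular frequency: ω = 2π·f = 2π·3720 = 2.337e+04 rad/s.
Step 2 — Component impedances:
  R: Z = R = 330 Ω
  L: Z = jωL = j·2.337e+04·0.000503 = 0 + j11.76 Ω
Step 3 — Series combination: Z_total = R + L = 330 + j11.76 Ω = 330.2∠2.0° Ω.
Step 4 — Source phasor: V = 22.1∠30.0° V = 19.14 + j11.05 V.
Step 5 — Current: I = V / Z = 0.05912 + j0.03138 A = 0.06693∠28.0° A.
Step 6 — Complex power: S = V·I* = 1.478 + j0.05266 VA.
Step 7 — Real power: P = Re(S) = 1.478 W.
Step 8 — Reactive power: Q = Im(S) = 0.05266 VAR.
Step 9 — Apparent power: |S| = 1.479 VA.
Step 10 — Power factor: PF = P/|S| = 0.9994 (lagging).

(a) P = 1.478 W  (b) Q = 0.05266 VAR  (c) S = 1.479 VA  (d) PF = 0.9994 (lagging)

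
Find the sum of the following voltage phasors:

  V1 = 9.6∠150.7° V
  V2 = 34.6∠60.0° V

Step 1 — Convert each phasor to rectangular form:
  V1 = 9.6·(cos(150.7°) + j·sin(150.7°)) = -8.372 + j4.698 V
  V2 = 34.6·(cos(60.0°) + j·sin(60.0°)) = 17.3 + j29.96 V
Step 2 — Sum components: V_total = 8.928 + j34.66 V.
Step 3 — Convert to polar: |V_total| = 35.79 V, ∠V_total = 75.6°.

V_total = 35.79∠75.6° V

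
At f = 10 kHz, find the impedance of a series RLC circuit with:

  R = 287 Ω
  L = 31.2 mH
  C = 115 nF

Step 1 — Angular frequency: ω = 2π·f = 2π·1e+04 = 6.283e+04 rad/s.
Step 2 — Component impedances:
  R: Z = R = 287 Ω
  L: Z = jωL = j·6.283e+04·0.0312 = 0 + j1960 Ω
  C: Z = 1/(jωC) = -j/(ω·C) = 0 - j138.4 Ω
Step 3 — Series combination: Z_total = R + L + C = 287 + j1822 Ω = 1844∠81.0° Ω.

Z = 287 + j1822 Ω = 1844∠81.0° Ω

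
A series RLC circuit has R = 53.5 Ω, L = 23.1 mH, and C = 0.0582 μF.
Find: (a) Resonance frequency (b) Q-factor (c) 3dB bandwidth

Step 1 — Resonance: ω₀ = 1/√(LC) = 1/√(0.0231·5.82e-08) = 2.727e+04 rad/s.
Step 2 — f₀ = ω₀/(2π) = 4341 Hz.
Step 3 — Series Q: Q = ω₀L/R = 2.727e+04·0.0231/53.5 = 11.78.
Step 4 — Bandwidth: Δω = ω₀/Q = 2316 rad/s; BW = Δω/(2π) = 368.6 Hz.

(a) f₀ = 4341 Hz  (b) Q = 11.78  (c) BW = 368.6 Hz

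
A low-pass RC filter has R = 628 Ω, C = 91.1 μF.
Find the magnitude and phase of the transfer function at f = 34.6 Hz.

Step 1 — Angular frequency: ω = 2π·34.6 = 217.4 rad/s.
Step 2 — Transfer function: H(jω) = 1/(1 + jωRC).
Step 3 — Denominator: 1 + jωRC = 1 + j·217.4·628·9.11e-05 = 1 + j12.44.
Step 4 — H = 0.006423 - j0.07989.
Step 5 — Magnitude: |H| = 0.08014 (-21.9 dB); phase: φ = -85.4°.

|H| = 0.08014 (-21.9 dB), φ = -85.4°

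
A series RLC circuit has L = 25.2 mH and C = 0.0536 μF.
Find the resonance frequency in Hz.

Step 1 — Resonance condition Im(Z)=0 gives ω₀ = 1/√(LC).
Step 2 — ω₀ = 1/√(0.0252·5.36e-08) = 2.721e+04 rad/s.
Step 3 — f₀ = ω₀/(2π) = 4330 Hz.

f₀ = 4330 Hz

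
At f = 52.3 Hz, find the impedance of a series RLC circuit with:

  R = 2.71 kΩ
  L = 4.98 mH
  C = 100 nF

Step 1 — Angular frequency: ω = 2π·f = 2π·52.3 = 328.6 rad/s.
Step 2 — Component impedances:
  R: Z = R = 2710 Ω
  L: Z = jωL = j·328.6·0.00498 = 0 + j1.636 Ω
  C: Z = 1/(jωC) = -j/(ω·C) = 0 - j3.043e+04 Ω
Step 3 — Series combination: Z_total = R + L + C = 2710 - j3.043e+04 Ω = 3.055e+04∠-84.9° Ω.

Z = 2710 - j3.043e+04 Ω = 3.055e+04∠-84.9° Ω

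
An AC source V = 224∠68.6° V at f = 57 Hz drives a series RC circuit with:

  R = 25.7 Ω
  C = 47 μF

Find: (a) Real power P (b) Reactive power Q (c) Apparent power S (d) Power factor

Step 1 — Angular frequency: ω = 2π·f = 2π·57 = 358.1 rad/s.
Step 2 — Component impedances:
  R: Z = R = 25.7 Ω
  C: Z = 1/(jωC) = -j/(ω·C) = 0 - j59.41 Ω
Step 3 — Series combination: Z_total = R + C = 25.7 - j59.41 Ω = 64.73∠-66.6° Ω.
Step 4 — Source phasor: V = 224∠68.6° V = 81.73 + j208.6 V.
Step 5 — Current: I = V / Z = -2.456 + j2.438 A = 3.461∠135.2° A.
Step 6 — Complex power: S = V·I* = 307.8 - j711.5 VA.
Step 7 — Real power: P = Re(S) = 307.8 W.
Step 8 — Reactive power: Q = Im(S) = -711.5 VAR.
Step 9 — Apparent power: |S| = 775.2 VA.
Step 10 — Power factor: PF = P/|S| = 0.397 (leading).

(a) P = 307.8 W  (b) Q = -711.5 VAR  (c) S = 775.2 VA  (d) PF = 0.397 (leading)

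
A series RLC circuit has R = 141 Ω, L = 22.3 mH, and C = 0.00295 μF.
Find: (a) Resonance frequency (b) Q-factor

Step 1 — Resonance condition Im(Z)=0 gives ω₀ = 1/√(LC).
Step 2 — ω₀ = 1/√(0.0223·2.95e-09) = 1.233e+05 rad/s.
Step 3 — f₀ = ω₀/(2π) = 1.962e+04 Hz.
Step 4 — Series Q: Q = ω₀L/R = 1.233e+05·0.0223/141 = 19.5.

(a) f₀ = 1.962e+04 Hz  (b) Q = 19.5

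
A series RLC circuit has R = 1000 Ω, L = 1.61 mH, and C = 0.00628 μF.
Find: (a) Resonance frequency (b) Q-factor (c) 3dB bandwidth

Step 1 — Resonance: ω₀ = 1/√(LC) = 1/√(0.00161·6.28e-09) = 3.145e+05 rad/s.
Step 2 — f₀ = ω₀/(2π) = 5.005e+04 Hz.
Step 3 — Series Q: Q = ω₀L/R = 3.145e+05·0.00161/1000 = 0.5063.
Step 4 — Bandwidth: Δω = ω₀/Q = 6.211e+05 rad/s; BW = Δω/(2π) = 9.885e+04 Hz.

(a) f₀ = 5.005e+04 Hz  (b) Q = 0.5063  (c) BW = 9.885e+04 Hz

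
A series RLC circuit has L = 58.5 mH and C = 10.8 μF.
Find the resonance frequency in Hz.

Step 1 — Resonance condition Im(Z)=0 gives ω₀ = 1/√(LC).
Step 2 — ω₀ = 1/√(0.0585·1.08e-05) = 1258 rad/s.
Step 3 — f₀ = ω₀/(2π) = 200.2 Hz.

f₀ = 200.2 Hz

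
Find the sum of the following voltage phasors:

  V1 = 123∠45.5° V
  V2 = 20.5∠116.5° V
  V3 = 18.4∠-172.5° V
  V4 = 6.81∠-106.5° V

Step 1 — Convert each phasor to rectangular form:
  V1 = 123·(cos(45.5°) + j·sin(45.5°)) = 86.21 + j87.73 V
  V2 = 20.5·(cos(116.5°) + j·sin(116.5°)) = -9.147 + j18.35 V
  V3 = 18.4·(cos(-172.5°) + j·sin(-172.5°)) = -18.24 - j2.402 V
  V4 = 6.81·(cos(-106.5°) + j·sin(-106.5°)) = -1.934 - j6.53 V
Step 2 — Sum components: V_total = 56.89 + j97.14 V.
Step 3 — Convert to polar: |V_total| = 112.6 V, ∠V_total = 59.6°.

V_total = 112.6∠59.6° V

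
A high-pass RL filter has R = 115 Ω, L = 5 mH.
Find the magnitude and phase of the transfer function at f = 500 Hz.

Step 1 — Angular frequency: ω = 2π·500 = 3142 rad/s.
Step 2 — Transfer function: H(jω) = jωL/(R + jωL).
Step 3 — Numerator jωL = j·15.71; denominator R + jωL = 115 + j15.71.
Step 4 — H = 0.01832 + j0.1341.
Step 5 — Magnitude: |H| = 0.1353 (-17.4 dB); phase: φ = 82.2°.

|H| = 0.1353 (-17.4 dB), φ = 82.2°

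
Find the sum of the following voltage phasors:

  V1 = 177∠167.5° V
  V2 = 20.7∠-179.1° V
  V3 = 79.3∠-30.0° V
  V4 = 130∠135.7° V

Step 1 — Convert each phasor to rectangular form:
  V1 = 177·(cos(167.5°) + j·sin(167.5°)) = -172.8 + j38.31 V
  V2 = 20.7·(cos(-179.1°) + j·sin(-179.1°)) = -20.7 - j0.3251 V
  V3 = 79.3·(cos(-30.0°) + j·sin(-30.0°)) = 68.68 - j39.65 V
  V4 = 130·(cos(135.7°) + j·sin(135.7°)) = -93.04 + j90.79 V
Step 2 — Sum components: V_total = -217.9 + j89.13 V.
Step 3 — Convert to polar: |V_total| = 235.4 V, ∠V_total = 157.8°.

V_total = 235.4∠157.8° V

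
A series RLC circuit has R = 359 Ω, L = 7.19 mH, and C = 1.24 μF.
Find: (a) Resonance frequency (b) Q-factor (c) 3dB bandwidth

Step 1 — Resonance: ω₀ = 1/√(LC) = 1/√(0.00719·1.24e-06) = 1.059e+04 rad/s.
Step 2 — f₀ = ω₀/(2π) = 1686 Hz.
Step 3 — Series Q: Q = ω₀L/R = 1.059e+04·0.00719/359 = 0.2121.
Step 4 — Bandwidth: Δω = ω₀/Q = 4.993e+04 rad/s; BW = Δω/(2π) = 7947 Hz.

(a) f₀ = 1686 Hz  (b) Q = 0.2121  (c) BW = 7947 Hz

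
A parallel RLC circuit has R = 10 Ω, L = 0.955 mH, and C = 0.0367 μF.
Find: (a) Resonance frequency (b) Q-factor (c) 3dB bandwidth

Step 1 — Resonance: ω₀ = 1/√(LC) = 1/√(0.000955·3.67e-08) = 1.689e+05 rad/s.
Step 2 — f₀ = ω₀/(2π) = 2.688e+04 Hz.
Step 3 — Parallel Q: Q = R/(ω₀L) = 10/(1.689e+05·0.000955) = 0.06199.
Step 4 — Bandwidth: Δω = ω₀/Q = 2.725e+06 rad/s; BW = Δω/(2π) = 4.337e+05 Hz.

(a) f₀ = 2.688e+04 Hz  (b) Q = 0.06199  (c) BW = 4.337e+05 Hz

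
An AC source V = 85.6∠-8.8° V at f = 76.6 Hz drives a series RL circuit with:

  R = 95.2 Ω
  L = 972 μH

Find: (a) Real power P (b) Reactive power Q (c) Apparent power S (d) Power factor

Step 1 — Angular frequency: ω = 2π·f = 2π·76.6 = 481.3 rad/s.
Step 2 — Component impedances:
  R: Z = R = 95.2 Ω
  L: Z = jωL = j·481.3·0.000972 = 0 + j0.4678 Ω
Step 3 — Series combination: Z_total = R + L = 95.2 + j0.4678 Ω = 95.2∠0.3° Ω.
Step 4 — Source phasor: V = 85.6∠-8.8° V = 84.59 - j13.1 V.
Step 5 — Current: I = V / Z = 0.8879 - j0.1419 A = 0.8991∠-9.1° A.
Step 6 — Complex power: S = V·I* = 76.97 + j0.3782 VA.
Step 7 — Real power: P = Re(S) = 76.97 W.
Step 8 — Reactive power: Q = Im(S) = 0.3782 VAR.
Step 9 — Apparent power: |S| = 76.97 VA.
Step 10 — Power factor: PF = P/|S| = 1 (lagging).

(a) P = 76.97 W  (b) Q = 0.3782 VAR  (c) S = 76.97 VA  (d) PF = 1 (lagging)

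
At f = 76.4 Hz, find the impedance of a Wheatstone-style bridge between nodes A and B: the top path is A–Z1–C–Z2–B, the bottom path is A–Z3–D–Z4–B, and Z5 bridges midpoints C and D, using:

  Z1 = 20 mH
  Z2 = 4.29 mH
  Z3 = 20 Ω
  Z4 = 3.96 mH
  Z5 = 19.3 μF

Step 1 — Angular frequency: ω = 2π·f = 2π·76.4 = 480 rad/s.
Step 2 — Component impedances:
  Z1: Z = jωL = j·480·0.02 = 0 + j9.601 Ω
  Z2: Z = jωL = j·480·0.00429 = 0 + j2.059 Ω
  Z3: Z = R = 20 Ω
  Z4: Z = jωL = j·480·0.00396 = 0 + j1.901 Ω
  Z5: Z = 1/(jωC) = -j/(ω·C) = 0 - j107.9 Ω
Step 3 — Bridge requires nodal analysis (the Z5 bridge couples midpoints C and D, so the two paths cannot be reduced to a simple series/parallel combination). Setting node B to ground and injecting 1 A at node A, the 3-node admittance system at A, C, D solves to V_A = Z_AB = 4.687 + j8.488 Ω = 9.696∠61.1° Ω.

Z = 4.687 + j8.488 Ω = 9.696∠61.1° Ω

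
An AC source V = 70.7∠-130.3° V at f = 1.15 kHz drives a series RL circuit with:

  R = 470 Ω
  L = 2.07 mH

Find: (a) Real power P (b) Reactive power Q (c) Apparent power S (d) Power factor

Step 1 — Angular frequency: ω = 2π·f = 2π·1150 = 7226 rad/s.
Step 2 — Component impedances:
  R: Z = R = 470 Ω
  L: Z = jωL = j·7226·0.00207 = 0 + j14.96 Ω
Step 3 — Series combination: Z_total = R + L = 470 + j14.96 Ω = 470.2∠1.8° Ω.
Step 4 — Source phasor: V = 70.7∠-130.3° V = -45.73 - j53.92 V.
Step 5 — Current: I = V / Z = -0.1008 - j0.1115 A = 0.1503∠-132.1° A.
Step 6 — Complex power: S = V·I* = 10.62 + j0.3381 VA.
Step 7 — Real power: P = Re(S) = 10.62 W.
Step 8 — Reactive power: Q = Im(S) = 0.3381 VAR.
Step 9 — Apparent power: |S| = 10.63 VA.
Step 10 — Power factor: PF = P/|S| = 0.9995 (lagging).

(a) P = 10.62 W  (b) Q = 0.3381 VAR  (c) S = 10.63 VA  (d) PF = 0.9995 (lagging)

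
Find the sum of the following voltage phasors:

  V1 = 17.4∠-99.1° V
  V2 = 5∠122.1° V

Step 1 — Convert each phasor to rectangular form:
  V1 = 17.4·(cos(-99.1°) + j·sin(-99.1°)) = -2.752 - j17.18 V
  V2 = 5·(cos(122.1°) + j·sin(122.1°)) = -2.657 + j4.236 V
Step 2 — Sum components: V_total = -5.409 - j12.95 V.
Step 3 — Convert to polar: |V_total| = 14.03 V, ∠V_total = -112.7°.

V_total = 14.03∠-112.7° V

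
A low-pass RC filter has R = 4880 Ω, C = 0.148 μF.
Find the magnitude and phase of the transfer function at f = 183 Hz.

Step 1 — Angular frequency: ω = 2π·183 = 1150 rad/s.
Step 2 — Transfer function: H(jω) = 1/(1 + jωRC).
Step 3 — Denominator: 1 + jωRC = 1 + j·1150·4880·1.48e-07 = 1 + j0.8304.
Step 4 — H = 0.5918 - j0.4915.
Step 5 — Magnitude: |H| = 0.7693 (-2.3 dB); phase: φ = -39.7°.

|H| = 0.7693 (-2.3 dB), φ = -39.7°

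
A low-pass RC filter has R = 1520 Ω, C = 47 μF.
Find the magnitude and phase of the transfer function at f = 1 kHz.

Step 1 — Angular frequency: ω = 2π·1000 = 6283 rad/s.
Step 2 — Transfer function: H(jω) = 1/(1 + jωRC).
Step 3 — Denominator: 1 + jωRC = 1 + j·6283·1520·4.7e-05 = 1 + j448.9.
Step 4 — H = 4.963e-06 - j0.002228.
Step 5 — Magnitude: |H| = 0.002228 (-53.0 dB); phase: φ = -89.9°.

|H| = 0.002228 (-53.0 dB), φ = -89.9°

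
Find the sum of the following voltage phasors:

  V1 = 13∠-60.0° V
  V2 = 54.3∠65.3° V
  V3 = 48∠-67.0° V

Step 1 — Convert each phasor to rectangular form:
  V1 = 13·(cos(-60.0°) + j·sin(-60.0°)) = 6.5 - j11.26 V
  V2 = 54.3·(cos(65.3°) + j·sin(65.3°)) = 22.69 + j49.33 V
  V3 = 48·(cos(-67.0°) + j·sin(-67.0°)) = 18.76 - j44.18 V
Step 2 — Sum components: V_total = 47.95 - j6.111 V.
Step 3 — Convert to polar: |V_total| = 48.33 V, ∠V_total = -7.3°.

V_total = 48.33∠-7.3° V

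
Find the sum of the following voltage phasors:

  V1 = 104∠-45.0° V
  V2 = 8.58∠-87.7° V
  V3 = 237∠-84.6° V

Step 1 — Convert each phasor to rectangular form:
  V1 = 104·(cos(-45.0°) + j·sin(-45.0°)) = 73.54 - j73.54 V
  V2 = 8.58·(cos(-87.7°) + j·sin(-87.7°)) = 0.3443 - j8.573 V
  V3 = 237·(cos(-84.6°) + j·sin(-84.6°)) = 22.3 - j235.9 V
Step 2 — Sum components: V_total = 96.19 - j318.1 V.
Step 3 — Convert to polar: |V_total| = 332.3 V, ∠V_total = -73.2°.

V_total = 332.3∠-73.2° V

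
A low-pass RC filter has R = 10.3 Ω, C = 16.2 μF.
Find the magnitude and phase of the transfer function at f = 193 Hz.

Step 1 — Angular frequency: ω = 2π·193 = 1213 rad/s.
Step 2 — Transfer function: H(jω) = 1/(1 + jωRC).
Step 3 — Denominator: 1 + jωRC = 1 + j·1213·10.3·1.62e-05 = 1 + j0.2023.
Step 4 — H = 0.9607 - j0.1944.
Step 5 — Magnitude: |H| = 0.9801 (-0.2 dB); phase: φ = -11.4°.

|H| = 0.9801 (-0.2 dB), φ = -11.4°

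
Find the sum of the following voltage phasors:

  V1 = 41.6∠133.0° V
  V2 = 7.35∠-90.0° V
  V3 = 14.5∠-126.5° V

Step 1 — Convert each phasor to rectangular form:
  V1 = 41.6·(cos(133.0°) + j·sin(133.0°)) = -28.37 + j30.42 V
  V2 = 7.35·(cos(-90.0°) + j·sin(-90.0°)) = 0 - j7.35 V
  V3 = 14.5·(cos(-126.5°) + j·sin(-126.5°)) = -8.625 - j11.66 V
Step 2 — Sum components: V_total = -37 + j11.42 V.
Step 3 — Convert to polar: |V_total| = 38.72 V, ∠V_total = 162.8°.

V_total = 38.72∠162.8° V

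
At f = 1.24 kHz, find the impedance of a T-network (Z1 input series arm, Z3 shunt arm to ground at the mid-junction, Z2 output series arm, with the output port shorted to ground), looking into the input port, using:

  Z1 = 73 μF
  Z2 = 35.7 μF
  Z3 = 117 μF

Step 1 — Angular frequency: ω = 2π·f = 2π·1240 = 7791 rad/s.
Step 2 — Component impedances:
  Z1: Z = 1/(jωC) = -j/(ω·C) = 0 - j1.758 Ω
  Z2: Z = 1/(jωC) = -j/(ω·C) = 0 - j3.595 Ω
  Z3: Z = 1/(jωC) = -j/(ω·C) = 0 - j1.097 Ω
Step 3 — With the output port shorted to ground, the output series arm Z2 runs from the junction to ground; the shunt arm Z3 also runs from the junction to ground. They appear in parallel: Z3 || Z2 = 0 - j0.8405 Ω.
Step 4 — Series with input arm Z1: Z_in = Z1 + (Z3 || Z2) = 0 - j2.599 Ω = 2.599∠-90.0° Ω.

Z = 0 - j2.599 Ω = 2.599∠-90.0° Ω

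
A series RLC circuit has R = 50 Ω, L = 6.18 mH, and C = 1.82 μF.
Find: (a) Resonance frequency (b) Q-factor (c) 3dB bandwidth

Step 1 — Resonance condition Im(Z)=0 gives ω₀ = 1/√(LC).
Step 2 — ω₀ = 1/√(0.00618·1.82e-06) = 9429 rad/s.
Step 3 — f₀ = ω₀/(2π) = 1501 Hz.
Step 4 — Series Q: Q = ω₀L/R = 9429·0.00618/50 = 1.165.
Step 5 — 3dB bandwidth: Δω = ω₀/Q = 8091 rad/s; BW = Δω/(2π) = 1288 Hz.

(a) f₀ = 1501 Hz  (b) Q = 1.165  (c) BW = 1288 Hz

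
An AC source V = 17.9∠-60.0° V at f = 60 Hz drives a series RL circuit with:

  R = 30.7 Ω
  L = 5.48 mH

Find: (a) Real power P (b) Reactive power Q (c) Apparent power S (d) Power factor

Step 1 — Angular frequency: ω = 2π·f = 2π·60 = 377 rad/s.
Step 2 — Component impedances:
  R: Z = R = 30.7 Ω
  L: Z = jωL = j·377·0.00548 = 0 + j2.066 Ω
Step 3 — Series combination: Z_total = R + L = 30.7 + j2.066 Ω = 30.77∠3.8° Ω.
Step 4 — Source phasor: V = 17.9∠-60.0° V = 8.95 - j15.5 V.
Step 5 — Current: I = V / Z = 0.2564 - j0.5222 A = 0.5817∠-63.8° A.
Step 6 — Complex power: S = V·I* = 10.39 + j0.6992 VA.
Step 7 — Real power: P = Re(S) = 10.39 W.
Step 8 — Reactive power: Q = Im(S) = 0.6992 VAR.
Step 9 — Apparent power: |S| = 10.41 VA.
Step 10 — Power factor: PF = P/|S| = 0.9977 (lagging).

(a) P = 10.39 W  (b) Q = 0.6992 VAR  (c) S = 10.41 VA  (d) PF = 0.9977 (lagging)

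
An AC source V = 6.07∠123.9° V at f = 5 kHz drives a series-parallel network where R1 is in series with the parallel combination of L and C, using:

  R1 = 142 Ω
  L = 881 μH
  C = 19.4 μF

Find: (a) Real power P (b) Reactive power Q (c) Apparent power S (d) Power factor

Step 1 — Angular frequency: ω = 2π·f = 2π·5000 = 3.142e+04 rad/s.
Step 2 — Component impedances:
  R1: Z = R = 142 Ω
  L: Z = jωL = j·3.142e+04·0.000881 = 0 + j27.68 Ω
  C: Z = 1/(jωC) = -j/(ω·C) = 0 - j1.641 Ω
Step 3 — Parallel branch: L || C = 1/(1/L + 1/C) = 0 - j1.744 Ω.
Step 4 — Series with R1: Z_total = R1 + (L || C) = 142 - j1.744 Ω = 142∠-0.7° Ω.
Step 5 — Source phasor: V = 6.07∠123.9° V = -3.386 + j5.038 V.
Step 6 — Current: I = V / Z = -0.02427 + j0.03518 A = 0.04274∠124.6° A.
Step 7 — Complex power: S = V·I* = 0.2594 - j0.003187 VA.
Step 8 — Real power: P = Re(S) = 0.2594 W.
Step 9 — Reactive power: Q = Im(S) = -0.003187 VAR.
Step 10 — Apparent power: |S| = 0.2595 VA.
Step 11 — Power factor: PF = P/|S| = 0.9999 (leading).

(a) P = 0.2594 W  (b) Q = -0.003187 VAR  (c) S = 0.2595 VA  (d) PF = 0.9999 (leading)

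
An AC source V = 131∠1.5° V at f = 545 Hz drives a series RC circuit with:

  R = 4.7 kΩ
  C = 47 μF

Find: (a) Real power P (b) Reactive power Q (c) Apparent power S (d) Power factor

Step 1 — Angular frequency: ω = 2π·f = 2π·545 = 3424 rad/s.
Step 2 — Component impedances:
  R: Z = R = 4700 Ω
  C: Z = 1/(jωC) = -j/(ω·C) = 0 - j6.213 Ω
Step 3 — Series combination: Z_total = R + C = 4700 - j6.213 Ω = 4700∠-0.1° Ω.
Step 4 — Source phasor: V = 131∠1.5° V = 131 + j3.429 V.
Step 5 — Current: I = V / Z = 0.02786 + j0.0007664 A = 0.02787∠1.6° A.
Step 6 — Complex power: S = V·I* = 3.651 - j0.004827 VA.
Step 7 — Real power: P = Re(S) = 3.651 W.
Step 8 — Reactive power: Q = Im(S) = -0.004827 VAR.
Step 9 — Apparent power: |S| = 3.651 VA.
Step 10 — Power factor: PF = P/|S| = 1 (leading).

(a) P = 3.651 W  (b) Q = -0.004827 VAR  (c) S = 3.651 VA  (d) PF = 1 (leading)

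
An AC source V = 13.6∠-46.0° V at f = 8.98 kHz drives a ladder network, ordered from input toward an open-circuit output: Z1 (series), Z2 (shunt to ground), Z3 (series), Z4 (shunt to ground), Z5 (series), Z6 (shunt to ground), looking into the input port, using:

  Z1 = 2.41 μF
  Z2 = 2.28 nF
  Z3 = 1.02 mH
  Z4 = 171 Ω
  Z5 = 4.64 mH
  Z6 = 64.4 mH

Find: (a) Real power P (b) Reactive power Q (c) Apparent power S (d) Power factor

Step 1 — Angular frequency: ω = 2π·f = 2π·8980 = 5.642e+04 rad/s.
Step 2 — Component impedances:
  Z1: Z = 1/(jωC) = -j/(ω·C) = 0 - j7.354 Ω
  Z2: Z = 1/(jωC) = -j/(ω·C) = 0 - j7773 Ω
  Z3: Z = jωL = j·5.642e+04·0.00102 = 0 + j57.55 Ω
  Z4: Z = R = 171 Ω
  Z5: Z = jωL = j·5.642e+04·0.00464 = 0 + j261.8 Ω
  Z6: Z = jωL = j·5.642e+04·0.0644 = 0 + j3634 Ω
Step 3 — Ladder network (open output): work backward from the far end, alternating series and parallel combinations. Z_in = 173.5 + j54.4 Ω = 181.8∠17.4° Ω.
Step 4 — Source phasor: V = 13.6∠-46.0° V = 9.447 - j9.783 V.
Step 5 — Current: I = V / Z = 0.03348 - j0.06689 A = 0.0748∠-63.4° A.
Step 6 — Complex power: S = V·I* = 0.9707 + j0.3044 VA.
Step 7 — Real power: P = Re(S) = 0.9707 W.
Step 8 — Reactive power: Q = Im(S) = 0.3044 VAR.
Step 9 — Apparent power: |S| = 1.017 VA.
Step 10 — Power factor: PF = P/|S| = 0.9542 (lagging).

(a) P = 0.9707 W  (b) Q = 0.3044 VAR  (c) S = 1.017 VA  (d) PF = 0.9542 (lagging)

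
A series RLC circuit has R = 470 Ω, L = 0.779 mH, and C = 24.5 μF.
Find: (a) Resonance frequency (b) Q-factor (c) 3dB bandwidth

Step 1 — Resonance condition Im(Z)=0 gives ω₀ = 1/√(LC).
Step 2 — ω₀ = 1/√(0.000779·2.45e-05) = 7238 rad/s.
Step 3 — f₀ = ω₀/(2π) = 1152 Hz.
Step 4 — Series Q: Q = ω₀L/R = 7238·0.000779/470 = 0.012.
Step 5 — 3dB bandwidth: Δω = ω₀/Q = 6.033e+05 rad/s; BW = Δω/(2π) = 9.602e+04 Hz.

(a) f₀ = 1152 Hz  (b) Q = 0.012  (c) BW = 9.602e+04 Hz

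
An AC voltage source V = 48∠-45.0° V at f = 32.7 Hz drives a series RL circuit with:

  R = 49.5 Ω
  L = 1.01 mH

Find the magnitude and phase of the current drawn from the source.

Step 1 — Angular frequency: ω = 2π·f = 2π·32.7 = 205.5 rad/s.
Step 2 — Component impedances:
  R: Z = R = 49.5 Ω
  L: Z = jωL = j·205.5·0.00101 = 0 + j0.2075 Ω
Step 3 — Series combination: Z_total = R + L = 49.5 + j0.2075 Ω = 49.5∠0.2° Ω.
Step 4 — Source phasor: V = 48∠-45.0° V = 33.94 - j33.94 V.
Step 5 — Ohm's law: I = V / Z_total = (33.94 - j33.94) / (49.5 + j0.2075) = 0.6828 - j0.6885 A.
Step 6 — Convert to polar: |I| = 0.9697 A, ∠I = -45.2°.

I = 0.9697∠-45.2° A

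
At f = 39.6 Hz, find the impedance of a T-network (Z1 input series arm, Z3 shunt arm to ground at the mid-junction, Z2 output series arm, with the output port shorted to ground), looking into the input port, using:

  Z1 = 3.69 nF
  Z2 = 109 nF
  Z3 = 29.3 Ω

Step 1 — Angular frequency: ω = 2π·f = 2π·39.6 = 248.8 rad/s.
Step 2 — Component impedances:
  Z1: Z = 1/(jωC) = -j/(ω·C) = 0 - j1.089e+06 Ω
  Z2: Z = 1/(jωC) = -j/(ω·C) = 0 - j3.687e+04 Ω
  Z3: Z = R = 29.3 Ω
Step 3 — With the output port shorted to ground, the output series arm Z2 runs from the junction to ground; the shunt arm Z3 also runs from the junction to ground. They appear in parallel: Z3 || Z2 = 29.3 - j0.02328 Ω.
Step 4 — Series with input arm Z1: Z_in = Z1 + (Z3 || Z2) = 29.3 - j1.089e+06 Ω = 1.089e+06∠-90.0° Ω.

Z = 29.3 - j1.089e+06 Ω = 1.089e+06∠-90.0° Ω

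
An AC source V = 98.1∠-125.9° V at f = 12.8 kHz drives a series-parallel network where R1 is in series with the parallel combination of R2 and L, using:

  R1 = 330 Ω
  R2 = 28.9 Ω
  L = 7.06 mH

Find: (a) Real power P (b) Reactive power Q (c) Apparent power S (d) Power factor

Step 1 — Angular frequency: ω = 2π·f = 2π·1.28e+04 = 8.042e+04 rad/s.
Step 2 — Component impedances:
  R1: Z = R = 330 Ω
  R2: Z = R = 28.9 Ω
  L: Z = jωL = j·8.042e+04·0.00706 = 0 + j567.8 Ω
Step 3 — Parallel branch: R2 || L = 1/(1/R2 + 1/L) = 28.83 + j1.467 Ω.
Step 4 — Series with R1: Z_total = R1 + (R2 || L) = 358.8 + j1.467 Ω = 358.8∠0.2° Ω.
Step 5 — Source phasor: V = 98.1∠-125.9° V = -57.52 - j79.47 V.
Step 6 — Current: I = V / Z = -0.1612 - j0.2208 A = 0.2734∠-126.1° A.
Step 7 — Complex power: S = V·I* = 26.82 + j0.1097 VA.
Step 8 — Real power: P = Re(S) = 26.82 W.
Step 9 — Reactive power: Q = Im(S) = 0.1097 VAR.
Step 10 — Apparent power: |S| = 26.82 VA.
Step 11 — Power factor: PF = P/|S| = 1 (lagging).

(a) P = 26.82 W  (b) Q = 0.1097 VAR  (c) S = 26.82 VA  (d) PF = 1 (lagging)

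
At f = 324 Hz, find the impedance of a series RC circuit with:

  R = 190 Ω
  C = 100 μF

Step 1 — Angular frequency: ω = 2π·f = 2π·324 = 2036 rad/s.
Step 2 — Component impedances:
  R: Z = R = 190 Ω
  C: Z = 1/(jωC) = -j/(ω·C) = 0 - j4.912 Ω
Step 3 — Series combination: Z_total = R + C = 190 - j4.912 Ω = 190.1∠-1.5° Ω.

Z = 190 - j4.912 Ω = 190.1∠-1.5° Ω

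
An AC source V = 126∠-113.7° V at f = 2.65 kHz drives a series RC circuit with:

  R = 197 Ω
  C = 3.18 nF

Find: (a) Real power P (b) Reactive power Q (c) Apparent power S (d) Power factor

Step 1 — Angular frequency: ω = 2π·f = 2π·2650 = 1.665e+04 rad/s.
Step 2 — Component impedances:
  R: Z = R = 197 Ω
  C: Z = 1/(jωC) = -j/(ω·C) = 0 - j1.889e+04 Ω
Step 3 — Series combination: Z_total = R + C = 197 - j1.889e+04 Ω = 1.889e+04∠-89.4° Ω.
Step 4 — Source phasor: V = 126∠-113.7° V = -50.65 - j115.4 V.
Step 5 — Current: I = V / Z = 0.00608 - j0.002745 A = 0.006671∠-24.3° A.
Step 6 — Complex power: S = V·I* = 0.008767 - j0.8405 VA.
Step 7 — Real power: P = Re(S) = 0.008767 W.
Step 8 — Reactive power: Q = Im(S) = -0.8405 VAR.
Step 9 — Apparent power: |S| = 0.8406 VA.
Step 10 — Power factor: PF = P/|S| = 0.01043 (leading).

(a) P = 0.008767 W  (b) Q = -0.8405 VAR  (c) S = 0.8406 VA  (d) PF = 0.01043 (leading)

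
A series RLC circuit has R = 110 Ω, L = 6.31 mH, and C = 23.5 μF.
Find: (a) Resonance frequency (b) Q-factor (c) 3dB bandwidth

Step 1 — Resonance condition Im(Z)=0 gives ω₀ = 1/√(LC).
Step 2 — ω₀ = 1/√(0.00631·2.35e-05) = 2597 rad/s.
Step 3 — f₀ = ω₀/(2π) = 413.3 Hz.
Step 4 — Series Q: Q = ω₀L/R = 2597·0.00631/110 = 0.149.
Step 5 — 3dB bandwidth: Δω = ω₀/Q = 1.743e+04 rad/s; BW = Δω/(2π) = 2774 Hz.

(a) f₀ = 413.3 Hz  (b) Q = 0.149  (c) BW = 2774 Hz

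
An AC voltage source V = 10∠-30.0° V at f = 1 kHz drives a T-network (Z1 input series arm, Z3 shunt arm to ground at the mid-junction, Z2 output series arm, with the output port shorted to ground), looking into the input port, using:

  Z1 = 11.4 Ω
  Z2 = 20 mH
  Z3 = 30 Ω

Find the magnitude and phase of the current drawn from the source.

Step 1 — Angular frequency: ω = 2π·f = 2π·1000 = 6283 rad/s.
Step 2 — Component impedances:
  Z1: Z = R = 11.4 Ω
  Z2: Z = jωL = j·6283·0.02 = 0 + j125.7 Ω
  Z3: Z = R = 30 Ω
Step 3 — With the output port shorted to ground, the output series arm Z2 runs from the junction to ground; the shunt arm Z3 also runs from the junction to ground. They appear in parallel: Z3 || Z2 = 28.38 + j6.776 Ω.
Step 4 — Series with input arm Z1: Z_in = Z1 + (Z3 || Z2) = 39.78 + j6.776 Ω = 40.36∠9.7° Ω.
Step 5 — Source phasor: V = 10∠-30.0° V = 8.66 - j5 V.
Step 6 — Ohm's law: I = V / Z_total = (8.66 - j5) / (39.78 + j6.776) = 0.1908 - j0.1582 A.
Step 7 — Convert to polar: |I| = 0.2478 A, ∠I = -39.7°.

I = 0.2478∠-39.7° A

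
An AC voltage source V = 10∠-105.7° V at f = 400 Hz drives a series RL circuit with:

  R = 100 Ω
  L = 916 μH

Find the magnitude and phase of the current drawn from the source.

Step 1 — Angular frequency: ω = 2π·f = 2π·400 = 2513 rad/s.
Step 2 — Component impedances:
  R: Z = R = 100 Ω
  L: Z = jωL = j·2513·0.000916 = 0 + j2.302 Ω
Step 3 — Series combination: Z_total = R + L = 100 + j2.302 Ω = 100∠1.3° Ω.
Step 4 — Source phasor: V = 10∠-105.7° V = -2.706 - j9.627 V.
Step 5 — Ohm's law: I = V / Z_total = (-2.706 - j9.627) / (100 + j2.302) = -0.02926 - j0.0956 A.
Step 6 — Convert to polar: |I| = 0.09997 A, ∠I = -107.0°.

I = 0.09997∠-107.0° A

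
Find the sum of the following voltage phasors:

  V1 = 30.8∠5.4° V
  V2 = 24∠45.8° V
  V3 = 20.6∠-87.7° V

Step 1 — Convert each phasor to rectangular form:
  V1 = 30.8·(cos(5.4°) + j·sin(5.4°)) = 30.66 + j2.899 V
  V2 = 24·(cos(45.8°) + j·sin(45.8°)) = 16.73 + j17.21 V
  V3 = 20.6·(cos(-87.7°) + j·sin(-87.7°)) = 0.8267 - j20.58 V
Step 2 — Sum components: V_total = 48.22 - j0.479 V.
Step 3 — Convert to polar: |V_total| = 48.22 V, ∠V_total = -0.6°.

V_total = 48.22∠-0.6° V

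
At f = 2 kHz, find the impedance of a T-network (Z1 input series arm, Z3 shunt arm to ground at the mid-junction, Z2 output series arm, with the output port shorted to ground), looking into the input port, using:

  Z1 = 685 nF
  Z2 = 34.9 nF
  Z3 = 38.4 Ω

Step 1 — Angular frequency: ω = 2π·f = 2π·2000 = 1.257e+04 rad/s.
Step 2 — Component impedances:
  Z1: Z = 1/(jωC) = -j/(ω·C) = 0 - j116.2 Ω
  Z2: Z = 1/(jωC) = -j/(ω·C) = 0 - j2280 Ω
  Z3: Z = R = 38.4 Ω
Step 3 — With the output port shorted to ground, the output series arm Z2 runs from the junction to ground; the shunt arm Z3 also runs from the junction to ground. They appear in parallel: Z3 || Z2 = 38.39 - j0.6465 Ω.
Step 4 — Series with input arm Z1: Z_in = Z1 + (Z3 || Z2) = 38.39 - j116.8 Ω = 123∠-71.8° Ω.

Z = 38.39 - j116.8 Ω = 123∠-71.8° Ω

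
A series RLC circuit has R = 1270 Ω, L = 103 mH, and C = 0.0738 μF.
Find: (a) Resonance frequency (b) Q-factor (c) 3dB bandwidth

Step 1 — Resonance: ω₀ = 1/√(LC) = 1/√(0.103·7.38e-08) = 1.147e+04 rad/s.
Step 2 — f₀ = ω₀/(2π) = 1825 Hz.
Step 3 — Series Q: Q = ω₀L/R = 1.147e+04·0.103/1270 = 0.9302.
Step 4 — Bandwidth: Δω = ω₀/Q = 1.233e+04 rad/s; BW = Δω/(2π) = 1962 Hz.

(a) f₀ = 1825 Hz  (b) Q = 0.9302  (c) BW = 1962 Hz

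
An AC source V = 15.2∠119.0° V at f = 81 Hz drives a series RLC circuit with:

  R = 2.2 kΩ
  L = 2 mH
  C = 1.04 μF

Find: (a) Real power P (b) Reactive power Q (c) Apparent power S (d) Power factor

Step 1 — Angular frequency: ω = 2π·f = 2π·81 = 508.9 rad/s.
Step 2 — Component impedances:
  R: Z = R = 2200 Ω
  L: Z = jωL = j·508.9·0.002 = 0 + j1.018 Ω
  C: Z = 1/(jωC) = -j/(ω·C) = 0 - j1889 Ω
Step 3 — Series combination: Z_total = R + L + C = 2200 - j1888 Ω = 2899∠-40.6° Ω.
Step 4 — Source phasor: V = 15.2∠119.0° V = -7.369 + j13.29 V.
Step 5 — Current: I = V / Z = -0.004915 + j0.001824 A = 0.005243∠159.6° A.
Step 6 — Complex power: S = V·I* = 0.06047 - j0.0519 VA.
Step 7 — Real power: P = Re(S) = 0.06047 W.
Step 8 — Reactive power: Q = Im(S) = -0.0519 VAR.
Step 9 — Apparent power: |S| = 0.07969 VA.
Step 10 — Power factor: PF = P/|S| = 0.7588 (leading).

(a) P = 0.06047 W  (b) Q = -0.0519 VAR  (c) S = 0.07969 VA  (d) PF = 0.7588 (leading)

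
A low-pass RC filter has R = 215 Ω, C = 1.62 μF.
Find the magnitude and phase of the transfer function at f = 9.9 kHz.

Step 1 — Angular frequency: ω = 2π·9900 = 6.22e+04 rad/s.
Step 2 — Transfer function: H(jω) = 1/(1 + jωRC).
Step 3 — Denominator: 1 + jωRC = 1 + j·6.22e+04·215·1.62e-06 = 1 + j21.67.
Step 4 — H = 0.002126 - j0.04606.
Step 5 — Magnitude: |H| = 0.04611 (-26.7 dB); phase: φ = -87.4°.

|H| = 0.04611 (-26.7 dB), φ = -87.4°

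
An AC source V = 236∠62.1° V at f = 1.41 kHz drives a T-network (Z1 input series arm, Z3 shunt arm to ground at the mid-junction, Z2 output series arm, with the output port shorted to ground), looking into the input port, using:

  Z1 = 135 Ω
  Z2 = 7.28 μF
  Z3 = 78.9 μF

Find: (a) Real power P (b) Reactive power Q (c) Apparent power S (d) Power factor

Step 1 — Angular frequency: ω = 2π·f = 2π·1410 = 8859 rad/s.
Step 2 — Component impedances:
  Z1: Z = R = 135 Ω
  Z2: Z = 1/(jωC) = -j/(ω·C) = 0 - j15.5 Ω
  Z3: Z = 1/(jωC) = -j/(ω·C) = 0 - j1.431 Ω
Step 3 — With the output port shorted to ground, the output series arm Z2 runs from the junction to ground; the shunt arm Z3 also runs from the junction to ground. They appear in parallel: Z3 || Z2 = 0 - j1.31 Ω.
Step 4 — Series with input arm Z1: Z_in = Z1 + (Z3 || Z2) = 135 - j1.31 Ω = 135∠-0.6° Ω.
Step 5 — Source phasor: V = 236∠62.1° V = 110.4 + j208.6 V.
Step 6 — Current: I = V / Z = 0.8029 + j1.553 A = 1.748∠62.7° A.
Step 7 — Complex power: S = V·I* = 412.5 - j4.002 VA.
Step 8 — Real power: P = Re(S) = 412.5 W.
Step 9 — Reactive power: Q = Im(S) = -4.002 VAR.
Step 10 — Apparent power: |S| = 412.5 VA.
Step 11 — Power factor: PF = P/|S| = 1 (leading).

(a) P = 412.5 W  (b) Q = -4.002 VAR  (c) S = 412.5 VA  (d) PF = 1 (leading)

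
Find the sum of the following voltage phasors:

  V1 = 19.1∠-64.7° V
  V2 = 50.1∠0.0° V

Step 1 — Convert each phasor to rectangular form:
  V1 = 19.1·(cos(-64.7°) + j·sin(-64.7°)) = 8.163 - j17.27 V
  V2 = 50.1·(cos(0.0°) + j·sin(0.0°)) = 50.1 V
Step 2 — Sum components: V_total = 58.26 - j17.27 V.
Step 3 — Convert to polar: |V_total| = 60.77 V, ∠V_total = -16.5°.

V_total = 60.77∠-16.5° V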